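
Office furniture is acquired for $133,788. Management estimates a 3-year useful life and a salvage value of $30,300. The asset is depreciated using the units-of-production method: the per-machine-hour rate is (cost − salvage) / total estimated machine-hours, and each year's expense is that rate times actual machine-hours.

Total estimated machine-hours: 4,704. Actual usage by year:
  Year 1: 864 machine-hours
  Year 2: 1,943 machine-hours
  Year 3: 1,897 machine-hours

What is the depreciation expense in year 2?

Depreciable base = $133,788 − $30,300 = $103,488.
Rate = $103,488 / 4,704 machine-hours = $22 per machine-hour.
Year 1: 864 × $22 = $19,008. Book value $114,780.
Year 2: 1,943 × $22 = $42,746. Book value $72,034.

$42,746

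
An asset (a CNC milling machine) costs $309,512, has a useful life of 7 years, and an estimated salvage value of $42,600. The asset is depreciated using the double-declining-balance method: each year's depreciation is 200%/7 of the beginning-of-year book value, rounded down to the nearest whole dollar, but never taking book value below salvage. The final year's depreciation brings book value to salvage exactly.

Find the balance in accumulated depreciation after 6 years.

Depreciable base = $309,512 − $42,600 = $266,912.
Year 1: ⌊$309,512 × 200%/7⌋ = $88,432. Book value $221,080.
Year 2: ⌊$221,080 × 200%/7⌋ = $63,165. Book value $157,915.
Year 3: ⌊$157,915 × 200%/7⌋ = $45,118. Book value $112,797.
Year 4: ⌊$112,797 × 200%/7⌋ = $32,227. Book value $80,570.
Year 5: ⌊$80,570 × 200%/7⌋ = $23,020. Book value $57,550.
Year 6: ⌊$57,550 × 200%/7⌋ = $16,442, capped at $14,950. Book value $42,600.
Accumulated through year 6 = $309,512 − $42,600 = $266,912.

$266,912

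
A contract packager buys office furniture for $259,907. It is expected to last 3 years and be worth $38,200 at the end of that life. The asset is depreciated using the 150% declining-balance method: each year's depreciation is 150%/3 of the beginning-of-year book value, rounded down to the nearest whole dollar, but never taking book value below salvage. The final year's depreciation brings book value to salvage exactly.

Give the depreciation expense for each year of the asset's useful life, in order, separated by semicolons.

Depreciable base = $259,907 − $38,200 = $221,707.
Year 1: ⌊$259,907 × 150%/3⌋ = $129,953. Book value $129,954.
Year 2: ⌊$129,954 × 150%/3⌋ = $64,977. Book value $64,977.
Year 3 (final): $64,977 − $38,200 = $26,777. Book value $38,200.

$129,953; $64,977; $26,777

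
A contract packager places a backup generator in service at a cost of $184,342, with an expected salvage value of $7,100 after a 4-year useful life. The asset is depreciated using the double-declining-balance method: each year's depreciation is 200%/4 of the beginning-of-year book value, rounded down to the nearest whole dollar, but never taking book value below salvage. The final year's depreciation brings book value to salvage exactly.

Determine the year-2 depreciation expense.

Depreciable base = $184,342 − $7,100 = $177,242.
Year 1: ⌊$184,342 × 200%/4⌋ = $92,171. Book value $92,171.
Year 2: ⌊$92,171 × 200%/4⌋ = $46,085. Book value $46,086.

$46,085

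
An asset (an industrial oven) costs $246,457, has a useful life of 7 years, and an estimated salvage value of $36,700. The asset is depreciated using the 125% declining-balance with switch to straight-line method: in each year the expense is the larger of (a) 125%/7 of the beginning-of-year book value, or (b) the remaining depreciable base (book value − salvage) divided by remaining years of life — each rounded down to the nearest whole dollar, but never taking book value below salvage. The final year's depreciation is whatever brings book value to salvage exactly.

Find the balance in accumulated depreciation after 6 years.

Depreciable base = $246,457 − $36,700 = $209,757.
Year 1: DB = ⌊$246,457 × 125%/7⌋ = $44,010; SL = ⌊$209,757/7⌋ = $29,965 → take DB $44,010. Book value $202,447.
Year 2: DB = ⌊$202,447 × 125%/7⌋ = $36,151; SL = ⌊$165,747/6⌋ = $27,624 → take DB $36,151. Book value $166,296.
Year 3: DB = ⌊$166,296 × 125%/7⌋ = $29,695; SL = ⌊$129,596/5⌋ = $25,919 → take DB $29,695. Book value $136,601.
Year 4: DB = ⌊$136,601 × 125%/7⌋ = $24,393; SL = ⌊$99,901/4⌋ = $24,975 → take SL $24,975. Book value $111,626.
Year 5: DB = ⌊$111,626 × 125%/7⌋ = $19,933; SL = ⌊$74,926/3⌋ = $24,975 → take SL $24,975. Book value $86,651.
Year 6: DB = ⌊$86,651 × 125%/7⌋ = $15,473; SL = ⌊$49,951/2⌋ = $24,975 → take SL $24,975. Book value $61,676.
Accumulated through year 6 = $246,457 − $61,676 = $184,781.

$184,781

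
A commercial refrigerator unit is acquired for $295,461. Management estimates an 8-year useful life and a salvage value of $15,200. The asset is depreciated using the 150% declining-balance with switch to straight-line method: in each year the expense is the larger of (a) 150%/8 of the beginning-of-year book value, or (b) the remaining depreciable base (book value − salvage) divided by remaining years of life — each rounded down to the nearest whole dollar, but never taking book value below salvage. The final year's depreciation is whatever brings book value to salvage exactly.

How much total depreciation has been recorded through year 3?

$136,981

Depreciable base = $295,461 − $15,200 = $280,261.
Year 1: DB = ⌊$295,461 × 150%/8⌋ = $55,398; SL = ⌊$280,261/8⌋ = $35,032 → take DB $55,398. Book value $240,063.
Year 2: DB = ⌊$240,063 × 150%/8⌋ = $45,011; SL = ⌊$224,863/7⌋ = $32,123 → take DB $45,011. Book value $195,052.
Year 3: DB = ⌊$195,052 × 150%/8⌋ = $36,572; SL = ⌊$179,852/6⌋ = $29,975 → take DB $36,572. Book value $158,480.
Accumulated through year 3 = $295,461 − $158,480 = $136,981.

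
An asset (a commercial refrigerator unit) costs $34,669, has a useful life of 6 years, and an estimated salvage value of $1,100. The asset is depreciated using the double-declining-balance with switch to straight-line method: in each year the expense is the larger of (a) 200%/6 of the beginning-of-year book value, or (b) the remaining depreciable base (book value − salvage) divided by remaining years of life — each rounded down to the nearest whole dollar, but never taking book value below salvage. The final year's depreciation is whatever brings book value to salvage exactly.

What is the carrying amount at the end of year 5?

$3,975

Depreciable base = $34,669 − $1,100 = $33,569.
Year 1: DB = ⌊$34,669 × 200%/6⌋ = $11,556; SL = ⌊$33,569/6⌋ = $5,594 → take DB $11,556. Book value $23,113.
Year 2: DB = ⌊$23,113 × 200%/6⌋ = $7,704; SL = ⌊$22,013/5⌋ = $4,402 → take DB $7,704. Book value $15,409.
Year 3: DB = ⌊$15,409 × 200%/6⌋ = $5,136; SL = ⌊$14,309/4⌋ = $3,577 → take DB $5,136. Book value $10,273.
Year 4: DB = ⌊$10,273 × 200%/6⌋ = $3,424; SL = ⌊$9,173/3⌋ = $3,057 → take DB $3,424. Book value $6,849.
Year 5: DB = ⌊$6,849 × 200%/6⌋ = $2,283; SL = ⌊$5,749/2⌋ = $2,874 → take SL $2,874. Book value $3,975.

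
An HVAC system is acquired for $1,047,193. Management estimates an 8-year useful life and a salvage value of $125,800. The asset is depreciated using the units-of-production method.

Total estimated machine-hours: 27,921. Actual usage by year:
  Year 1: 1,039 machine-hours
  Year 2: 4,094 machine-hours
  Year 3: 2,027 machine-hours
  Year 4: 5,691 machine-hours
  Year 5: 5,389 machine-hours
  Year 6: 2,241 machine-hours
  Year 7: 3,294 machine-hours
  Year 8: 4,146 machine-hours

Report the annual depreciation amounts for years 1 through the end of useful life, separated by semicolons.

$34,287; $135,102; $66,891; $187,803; $177,837; $73,953; $108,702; $136,818

Depreciable base = $1,047,193 − $125,800 = $921,393.
Rate = $921,393 / 27,921 machine-hours = $33 per machine-hour.
Year 1: 1,039 × $33 = $34,287. Book value $1,012,906.
Year 2: 4,094 × $33 = $135,102. Book value $877,804.
Year 3: 2,027 × $33 = $66,891. Book value $810,913.
Year 4: 5,691 × $33 = $187,803. Book value $623,110.
Year 5: 5,389 × $33 = $177,837. Book value $445,273.
Year 6: 2,241 × $33 = $73,953. Book value $371,320.
Year 7: 3,294 × $33 = $108,702. Book value $262,618.
Year 8: 4,146 × $33 = $136,818. Book value $125,800.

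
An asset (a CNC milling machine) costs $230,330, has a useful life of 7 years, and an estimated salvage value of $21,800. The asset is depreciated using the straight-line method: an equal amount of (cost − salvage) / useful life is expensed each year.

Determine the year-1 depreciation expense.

Depreciable base = $230,330 − $21,800 = $208,530.
Annual expense = $208,530 / 7 = $29,790.

$29,790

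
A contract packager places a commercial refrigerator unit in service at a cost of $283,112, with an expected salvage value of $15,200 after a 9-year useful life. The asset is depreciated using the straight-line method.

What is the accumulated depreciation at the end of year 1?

Depreciable base = $283,112 − $15,200 = $267,912.
Annual expense = $267,912 / 9 = $29,768.
End of year 1: book value $253,344.
Accumulated through year 1 = $283,112 − $253,344 = $29,768.

$29,768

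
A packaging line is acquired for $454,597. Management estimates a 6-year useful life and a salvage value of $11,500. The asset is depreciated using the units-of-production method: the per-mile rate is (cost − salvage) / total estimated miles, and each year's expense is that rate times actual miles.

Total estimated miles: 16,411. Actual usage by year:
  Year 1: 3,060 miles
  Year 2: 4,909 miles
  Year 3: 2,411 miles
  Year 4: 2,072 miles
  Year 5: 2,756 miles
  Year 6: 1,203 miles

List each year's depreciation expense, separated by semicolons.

Depreciable base = $454,597 − $11,500 = $443,097.
Rate = $443,097 / 16,411 miles = $27 per mile.
Year 1: 3,060 × $27 = $82,620. Book value $371,977.
Year 2: 4,909 × $27 = $132,543. Book value $239,434.
Year 3: 2,411 × $27 = $65,097. Book value $174,337.
Year 4: 2,072 × $27 = $55,944. Book value $118,393.
Year 5: 2,756 × $27 = $74,412. Book value $43,981.
Year 6: 1,203 × $27 = $32,481. Book value $11,500.

$82,620; $132,543; $65,097; $55,944; $74,412; $32,481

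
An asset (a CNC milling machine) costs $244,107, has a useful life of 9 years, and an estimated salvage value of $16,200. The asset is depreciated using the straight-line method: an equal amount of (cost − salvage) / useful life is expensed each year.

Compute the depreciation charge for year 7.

$25,323

Depreciable base = $244,107 − $16,200 = $227,907.
Annual expense = $227,907 / 9 = $25,323.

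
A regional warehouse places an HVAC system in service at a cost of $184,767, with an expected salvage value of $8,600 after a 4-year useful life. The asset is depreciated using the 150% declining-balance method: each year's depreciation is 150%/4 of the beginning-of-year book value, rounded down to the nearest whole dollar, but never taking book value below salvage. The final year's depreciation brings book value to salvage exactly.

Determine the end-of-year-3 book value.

Depreciable base = $184,767 − $8,600 = $176,167.
Year 1: ⌊$184,767 × 150%/4⌋ = $69,287. Book value $115,480.
Year 2: ⌊$115,480 × 150%/4⌋ = $43,305. Book value $72,175.
Year 3: ⌊$72,175 × 150%/4⌋ = $27,065. Book value $45,110.

$45,110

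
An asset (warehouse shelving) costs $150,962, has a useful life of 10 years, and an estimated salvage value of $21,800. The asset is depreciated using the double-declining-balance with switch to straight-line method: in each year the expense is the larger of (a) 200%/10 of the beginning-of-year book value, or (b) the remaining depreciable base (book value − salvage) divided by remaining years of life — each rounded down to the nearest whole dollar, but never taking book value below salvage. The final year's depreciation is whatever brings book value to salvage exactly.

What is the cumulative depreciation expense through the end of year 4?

Depreciable base = $150,962 − $21,800 = $129,162.
Year 1: DB = ⌊$150,962 × 200%/10⌋ = $30,192; SL = ⌊$129,162/10⌋ = $12,916 → take DB $30,192. Book value $120,770.
Year 2: DB = ⌊$120,770 × 200%/10⌋ = $24,154; SL = ⌊$98,970/9⌋ = $10,996 → take DB $24,154. Book value $96,616.
Year 3: DB = ⌊$96,616 × 200%/10⌋ = $19,323; SL = ⌊$74,816/8⌋ = $9,352 → take DB $19,323. Book value $77,293.
Year 4: DB = ⌊$77,293 × 200%/10⌋ = $15,458; SL = ⌊$55,493/7⌋ = $7,927 → take DB $15,458. Book value $61,835.
Accumulated through year 4 = $150,962 − $61,835 = $89,127.

$89,127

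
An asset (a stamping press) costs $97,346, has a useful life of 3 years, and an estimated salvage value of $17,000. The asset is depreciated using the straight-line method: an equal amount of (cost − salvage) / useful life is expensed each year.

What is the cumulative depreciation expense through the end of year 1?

$26,782

Depreciable base = $97,346 − $17,000 = $80,346.
Annual expense = $80,346 / 3 = $26,782.
End of year 1: book value $70,564.
Accumulated through year 1 = $97,346 − $70,564 = $26,782.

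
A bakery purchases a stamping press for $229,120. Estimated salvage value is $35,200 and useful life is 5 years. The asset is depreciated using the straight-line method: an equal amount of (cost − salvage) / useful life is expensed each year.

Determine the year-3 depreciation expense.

Depreciable base = $229,120 − $35,200 = $193,920.
Annual expense = $193,920 / 5 = $38,784.

$38,784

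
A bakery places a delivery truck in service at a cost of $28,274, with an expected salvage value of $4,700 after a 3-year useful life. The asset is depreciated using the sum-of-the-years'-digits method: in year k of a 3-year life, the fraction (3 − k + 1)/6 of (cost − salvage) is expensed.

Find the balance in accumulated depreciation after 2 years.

$19,645

Depreciable base = $28,274 − $4,700 = $23,574.
Sum of the years' digits = 3+2+1 = 6.
Year 1: $23,574 × 3/6 = $11,787. Book value $16,487.
Year 2: $23,574 × 2/6 = $7,858. Book value $8,629.
Accumulated through year 2 = $28,274 − $8,629 = $19,645.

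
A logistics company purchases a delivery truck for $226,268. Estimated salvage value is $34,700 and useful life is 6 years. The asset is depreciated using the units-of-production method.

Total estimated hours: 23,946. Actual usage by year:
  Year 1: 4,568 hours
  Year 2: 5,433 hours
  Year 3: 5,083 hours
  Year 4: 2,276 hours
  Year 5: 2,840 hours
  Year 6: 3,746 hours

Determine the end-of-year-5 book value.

Depreciable base = $226,268 − $34,700 = $191,568.
Rate = $191,568 / 23,946 hours = $8 per hour.
Year 1: 4,568 × $8 = $36,544. Book value $189,724.
Year 2: 5,433 × $8 = $43,464. Book value $146,260.
Year 3: 5,083 × $8 = $40,664. Book value $105,596.
Year 4: 2,276 × $8 = $18,208. Book value $87,388.
Year 5: 2,840 × $8 = $22,720. Book value $64,668.

$64,668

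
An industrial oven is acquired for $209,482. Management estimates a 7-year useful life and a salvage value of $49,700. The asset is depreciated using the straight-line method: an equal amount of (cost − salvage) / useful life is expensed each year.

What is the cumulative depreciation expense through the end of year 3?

Depreciable base = $209,482 − $49,700 = $159,782.
Annual expense = $159,782 / 7 = $22,826.
End of year 1: book value $186,656.
End of year 2: book value $163,830.
End of year 3: book value $141,004.
Accumulated through year 3 = $209,482 − $141,004 = $68,478.

$68,478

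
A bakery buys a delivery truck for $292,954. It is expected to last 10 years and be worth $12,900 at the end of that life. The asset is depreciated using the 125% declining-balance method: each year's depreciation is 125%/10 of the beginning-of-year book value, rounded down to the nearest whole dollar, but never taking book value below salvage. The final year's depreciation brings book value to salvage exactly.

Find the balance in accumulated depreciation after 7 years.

Depreciable base = $292,954 − $12,900 = $280,054.
Year 1: ⌊$292,954 × 125%/10⌋ = $36,619. Book value $256,335.
Year 2: ⌊$256,335 × 125%/10⌋ = $32,041. Book value $224,294.
Year 3: ⌊$224,294 × 125%/10⌋ = $28,036. Book value $196,258.
Year 4: ⌊$196,258 × 125%/10⌋ = $24,532. Book value $171,726.
Year 5: ⌊$171,726 × 125%/10⌋ = $21,465. Book value $150,261.
Year 6: ⌊$150,261 × 125%/10⌋ = $18,782. Book value $131,479.
Year 7: ⌊$131,479 × 125%/10⌋ = $16,434. Book value $115,045.
Accumulated through year 7 = $292,954 − $115,045 = $177,909.

$177,909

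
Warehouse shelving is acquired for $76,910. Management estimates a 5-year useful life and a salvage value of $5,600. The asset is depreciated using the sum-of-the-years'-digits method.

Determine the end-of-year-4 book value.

Depreciable base = $76,910 − $5,600 = $71,310.
Sum of the years' digits = 5+4+3+2+1 = 15.
Year 1: $71,310 × 5/15 = $23,770. Book value $53,140.
Year 2: $71,310 × 4/15 = $19,016. Book value $34,124.
Year 3: $71,310 × 3/15 = $14,262. Book value $19,862.
Year 4: $71,310 × 2/15 = $9,508. Book value $10,354.

$10,354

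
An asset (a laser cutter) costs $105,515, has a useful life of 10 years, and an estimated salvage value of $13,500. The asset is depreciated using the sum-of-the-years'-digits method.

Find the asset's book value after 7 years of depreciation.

Depreciable base = $105,515 − $13,500 = $92,015.
Sum of the years' digits = 10+9+8+7+6+5+4+3+2+1 = 55.
Year 1: $92,015 × 10/55 = $16,730. Book value $88,785.
Year 2: $92,015 × 9/55 = $15,057. Book value $73,728.
Year 3: $92,015 × 8/55 = $13,384. Book value $60,344.
Year 4: $92,015 × 7/55 = $11,711. Book value $48,633.
Year 5: $92,015 × 6/55 = $10,038. Book value $38,595.
Year 6: $92,015 × 5/55 = $8,365. Book value $30,230.
Year 7: $92,015 × 4/55 = $6,692. Book value $23,538.

$23,538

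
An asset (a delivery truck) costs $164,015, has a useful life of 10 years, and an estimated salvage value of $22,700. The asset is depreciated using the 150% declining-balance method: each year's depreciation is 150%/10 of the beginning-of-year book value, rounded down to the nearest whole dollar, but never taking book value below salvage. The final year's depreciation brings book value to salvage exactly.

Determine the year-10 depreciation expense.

Depreciable base = $164,015 − $22,700 = $141,315.
Year 1: ⌊$164,015 × 150%/10⌋ = $24,602. Book value $139,413.
Year 2: ⌊$139,413 × 150%/10⌋ = $20,911. Book value $118,502.
Year 3: ⌊$118,502 × 150%/10⌋ = $17,775. Book value $100,727.
Year 4: ⌊$100,727 × 150%/10⌋ = $15,109. Book value $85,618.
Year 5: ⌊$85,618 × 150%/10⌋ = $12,842. Book value $72,776.
Year 6: ⌊$72,776 × 150%/10⌋ = $10,916. Book value $61,860.
Year 7: ⌊$61,860 × 150%/10⌋ = $9,279. Book value $52,581.
Year 8: ⌊$52,581 × 150%/10⌋ = $7,887. Book value $44,694.
Year 9: ⌊$44,694 × 150%/10⌋ = $6,704. Book value $37,990.
Year 10 (final): $37,990 − $22,700 = $15,290. Book value $22,700.

$15,290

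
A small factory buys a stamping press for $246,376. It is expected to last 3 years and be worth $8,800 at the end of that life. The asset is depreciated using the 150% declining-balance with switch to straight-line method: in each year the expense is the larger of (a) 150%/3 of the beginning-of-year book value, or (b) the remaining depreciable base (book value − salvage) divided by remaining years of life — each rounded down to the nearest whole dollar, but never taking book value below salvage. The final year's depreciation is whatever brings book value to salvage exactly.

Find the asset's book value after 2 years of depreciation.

Depreciable base = $246,376 − $8,800 = $237,576.
Year 1: DB = ⌊$246,376 × 150%/3⌋ = $123,188; SL = ⌊$237,576/3⌋ = $79,192 → take DB $123,188. Book value $123,188.
Year 2: DB = ⌊$123,188 × 150%/3⌋ = $61,594; SL = ⌊$114,388/2⌋ = $57,194 → take DB $61,594. Book value $61,594.

$61,594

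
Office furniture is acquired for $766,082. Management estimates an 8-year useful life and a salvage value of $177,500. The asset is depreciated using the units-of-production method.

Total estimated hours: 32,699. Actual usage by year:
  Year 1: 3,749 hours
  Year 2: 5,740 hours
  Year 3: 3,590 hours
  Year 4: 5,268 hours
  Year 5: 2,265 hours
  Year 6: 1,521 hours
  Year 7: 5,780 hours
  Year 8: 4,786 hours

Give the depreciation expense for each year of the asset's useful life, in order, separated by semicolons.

$67,482; $103,320; $64,620; $94,824; $40,770; $27,378; $104,040; $86,148

Depreciable base = $766,082 − $177,500 = $588,582.
Rate = $588,582 / 32,699 hours = $18 per hour.
Year 1: 3,749 × $18 = $67,482. Book value $698,600.
Year 2: 5,740 × $18 = $103,320. Book value $595,280.
Year 3: 3,590 × $18 = $64,620. Book value $530,660.
Year 4: 5,268 × $18 = $94,824. Book value $435,836.
Year 5: 2,265 × $18 = $40,770. Book value $395,066.
Year 6: 1,521 × $18 = $27,378. Book value $367,688.
Year 7: 5,780 × $18 = $104,040. Book value $263,648.
Year 8: 4,786 × $18 = $86,148. Book value $177,500.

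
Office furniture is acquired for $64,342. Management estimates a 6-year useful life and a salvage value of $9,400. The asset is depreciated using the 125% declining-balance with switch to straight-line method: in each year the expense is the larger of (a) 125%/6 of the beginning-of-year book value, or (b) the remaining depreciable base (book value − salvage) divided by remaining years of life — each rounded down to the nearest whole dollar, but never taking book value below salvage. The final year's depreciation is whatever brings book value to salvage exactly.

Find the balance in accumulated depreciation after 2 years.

$24,016

Depreciable base = $64,342 − $9,400 = $54,942.
Year 1: DB = ⌊$64,342 × 125%/6⌋ = $13,404; SL = ⌊$54,942/6⌋ = $9,157 → take DB $13,404. Book value $50,938.
Year 2: DB = ⌊$50,938 × 125%/6⌋ = $10,612; SL = ⌊$41,538/5⌋ = $8,307 → take DB $10,612. Book value $40,326.
Accumulated through year 2 = $64,342 − $40,326 = $24,016.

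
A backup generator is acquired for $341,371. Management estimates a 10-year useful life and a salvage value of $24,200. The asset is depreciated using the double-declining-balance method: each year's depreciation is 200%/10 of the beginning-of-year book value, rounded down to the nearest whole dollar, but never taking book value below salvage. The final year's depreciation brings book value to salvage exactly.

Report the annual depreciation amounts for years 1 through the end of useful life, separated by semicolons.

$68,274; $54,619; $43,695; $34,956; $27,965; $22,372; $17,898; $14,318; $11,454; $21,620

Depreciable base = $341,371 − $24,200 = $317,171.
Year 1: ⌊$341,371 × 200%/10⌋ = $68,274. Book value $273,097.
Year 2: ⌊$273,097 × 200%/10⌋ = $54,619. Book value $218,478.
Year 3: ⌊$218,478 × 200%/10⌋ = $43,695. Book value $174,783.
Year 4: ⌊$174,783 × 200%/10⌋ = $34,956. Book value $139,827.
Year 5: ⌊$139,827 × 200%/10⌋ = $27,965. Book value $111,862.
Year 6: ⌊$111,862 × 200%/10⌋ = $22,372. Book value $89,490.
Year 7: ⌊$89,490 × 200%/10⌋ = $17,898. Book value $71,592.
Year 8: ⌊$71,592 × 200%/10⌋ = $14,318. Book value $57,274.
Year 9: ⌊$57,274 × 200%/10⌋ = $11,454. Book value $45,820.
Year 10 (final): $45,820 − $24,200 = $21,620. Book value $24,200.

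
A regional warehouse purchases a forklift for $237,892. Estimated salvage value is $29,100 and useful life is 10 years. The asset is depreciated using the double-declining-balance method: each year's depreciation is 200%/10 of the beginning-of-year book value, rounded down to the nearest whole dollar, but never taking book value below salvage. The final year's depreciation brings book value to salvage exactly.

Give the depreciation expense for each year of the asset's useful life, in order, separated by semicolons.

Depreciable base = $237,892 − $29,100 = $208,792.
Year 1: ⌊$237,892 × 200%/10⌋ = $47,578. Book value $190,314.
Year 2: ⌊$190,314 × 200%/10⌋ = $38,062. Book value $152,252.
Year 3: ⌊$152,252 × 200%/10⌋ = $30,450. Book value $121,802.
Year 4: ⌊$121,802 × 200%/10⌋ = $24,360. Book value $97,442.
Year 5: ⌊$97,442 × 200%/10⌋ = $19,488. Book value $77,954.
Year 6: ⌊$77,954 × 200%/10⌋ = $15,590. Book value $62,364.
Year 7: ⌊$62,364 × 200%/10⌋ = $12,472. Book value $49,892.
Year 8: ⌊$49,892 × 200%/10⌋ = $9,978. Book value $39,914.
Year 9: ⌊$39,914 × 200%/10⌋ = $7,982. Book value $31,932.
Year 10 (final): $31,932 − $29,100 = $2,832. Book value $29,100.

$47,578; $38,062; $30,450; $24,360; $19,488; $15,590; $12,472; $9,978; $7,982; $2,832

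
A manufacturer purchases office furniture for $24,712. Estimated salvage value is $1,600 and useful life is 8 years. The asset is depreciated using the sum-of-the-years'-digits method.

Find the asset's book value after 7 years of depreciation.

Depreciable base = $24,712 − $1,600 = $23,112.
Sum of the years' digits = 8+7+6+5+4+3+2+1 = 36.
Year 1: $23,112 × 8/36 = $5,136. Book value $19,576.
Year 2: $23,112 × 7/36 = $4,494. Book value $15,082.
Year 3: $23,112 × 6/36 = $3,852. Book value $11,230.
Year 4: $23,112 × 5/36 = $3,210. Book value $8,020.
Year 5: $23,112 × 4/36 = $2,568. Book value $5,452.
Year 6: $23,112 × 3/36 = $1,926. Book value $3,526.
Year 7: $23,112 × 2/36 = $1,284. Book value $2,242.

$2,242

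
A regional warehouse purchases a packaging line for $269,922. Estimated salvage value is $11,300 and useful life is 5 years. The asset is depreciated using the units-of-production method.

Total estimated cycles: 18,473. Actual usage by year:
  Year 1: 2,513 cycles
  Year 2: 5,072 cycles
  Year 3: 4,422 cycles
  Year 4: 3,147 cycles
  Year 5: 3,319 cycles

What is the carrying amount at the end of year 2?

$163,732

Depreciable base = $269,922 − $11,300 = $258,622.
Rate = $258,622 / 18,473 cycles = $14 per cycle.
Year 1: 2,513 × $14 = $35,182. Book value $234,740.
Year 2: 5,072 × $14 = $71,008. Book value $163,732.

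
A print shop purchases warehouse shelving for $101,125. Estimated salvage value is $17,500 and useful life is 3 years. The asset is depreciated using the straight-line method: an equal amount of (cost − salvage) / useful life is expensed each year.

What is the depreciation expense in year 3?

Depreciable base = $101,125 − $17,500 = $83,625.
Annual expense = $83,625 / 3 = $27,875.

$27,875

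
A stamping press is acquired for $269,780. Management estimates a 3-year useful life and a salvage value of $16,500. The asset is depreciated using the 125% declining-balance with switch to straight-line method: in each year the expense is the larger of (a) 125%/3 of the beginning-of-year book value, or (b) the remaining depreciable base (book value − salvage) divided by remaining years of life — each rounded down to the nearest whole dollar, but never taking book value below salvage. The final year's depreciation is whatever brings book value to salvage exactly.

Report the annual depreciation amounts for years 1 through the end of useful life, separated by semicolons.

$112,408; $70,436; $70,436

Depreciable base = $269,780 − $16,500 = $253,280.
Year 1: DB = ⌊$269,780 × 125%/3⌋ = $112,408; SL = ⌊$253,280/3⌋ = $84,426 → take DB $112,408. Book value $157,372.
Year 2: DB = ⌊$157,372 × 125%/3⌋ = $65,571; SL = ⌊$140,872/2⌋ = $70,436 → take SL $70,436. Book value $86,936.
Year 3 (final): $86,936 − $16,500 = $70,436. Book value $16,500.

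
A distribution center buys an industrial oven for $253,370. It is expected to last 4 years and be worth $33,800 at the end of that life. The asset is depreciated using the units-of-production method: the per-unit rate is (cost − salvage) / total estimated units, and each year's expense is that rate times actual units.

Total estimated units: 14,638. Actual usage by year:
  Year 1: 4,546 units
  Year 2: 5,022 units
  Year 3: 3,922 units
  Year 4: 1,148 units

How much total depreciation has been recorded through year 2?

Depreciable base = $253,370 − $33,800 = $219,570.
Rate = $219,570 / 14,638 units = $15 per unit.
Year 1: 4,546 × $15 = $68,190. Book value $185,180.
Year 2: 5,022 × $15 = $75,330. Book value $109,850.
Accumulated through year 2 = $253,370 − $109,850 = $143,520.

$143,520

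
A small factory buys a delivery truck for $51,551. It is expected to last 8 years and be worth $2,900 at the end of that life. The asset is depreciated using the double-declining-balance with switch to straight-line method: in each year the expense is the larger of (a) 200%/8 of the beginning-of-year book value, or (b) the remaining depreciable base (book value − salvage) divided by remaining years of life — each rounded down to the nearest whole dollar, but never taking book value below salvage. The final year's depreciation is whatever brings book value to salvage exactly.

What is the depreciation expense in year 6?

$3,111

Depreciable base = $51,551 − $2,900 = $48,651.
Year 1: DB = ⌊$51,551 × 200%/8⌋ = $12,887; SL = ⌊$48,651/8⌋ = $6,081 → take DB $12,887. Book value $38,664.
Year 2: DB = ⌊$38,664 × 200%/8⌋ = $9,666; SL = ⌊$35,764/7⌋ = $5,109 → take DB $9,666. Book value $28,998.
Year 3: DB = ⌊$28,998 × 200%/8⌋ = $7,249; SL = ⌊$26,098/6⌋ = $4,349 → take DB $7,249. Book value $21,749.
Year 4: DB = ⌊$21,749 × 200%/8⌋ = $5,437; SL = ⌊$18,849/5⌋ = $3,769 → take DB $5,437. Book value $16,312.
Year 5: DB = ⌊$16,312 × 200%/8⌋ = $4,078; SL = ⌊$13,412/4⌋ = $3,353 → take DB $4,078. Book value $12,234.
Year 6: DB = ⌊$12,234 × 200%/8⌋ = $3,058; SL = ⌊$9,334/3⌋ = $3,111 → take SL $3,111. Book value $9,123.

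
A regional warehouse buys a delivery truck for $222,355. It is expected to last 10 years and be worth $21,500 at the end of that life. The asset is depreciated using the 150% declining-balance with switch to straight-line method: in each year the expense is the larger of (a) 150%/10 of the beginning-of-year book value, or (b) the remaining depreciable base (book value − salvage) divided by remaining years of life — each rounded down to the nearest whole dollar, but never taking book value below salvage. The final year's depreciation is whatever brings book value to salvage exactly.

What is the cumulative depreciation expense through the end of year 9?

$185,422

Depreciable base = $222,355 − $21,500 = $200,855.
Year 1: DB = ⌊$222,355 × 150%/10⌋ = $33,353; SL = ⌊$200,855/10⌋ = $20,085 → take DB $33,353. Book value $189,002.
Year 2: DB = ⌊$189,002 × 150%/10⌋ = $28,350; SL = ⌊$167,502/9⌋ = $18,611 → take DB $28,350. Book value $160,652.
Year 3: DB = ⌊$160,652 × 150%/10⌋ = $24,097; SL = ⌊$139,152/8⌋ = $17,394 → take DB $24,097. Book value $136,555.
Year 4: DB = ⌊$136,555 × 150%/10⌋ = $20,483; SL = ⌊$115,055/7⌋ = $16,436 → take DB $20,483. Book value $116,072.
Year 5: DB = ⌊$116,072 × 150%/10⌋ = $17,410; SL = ⌊$94,572/6⌋ = $15,762 → take DB $17,410. Book value $98,662.
Year 6: DB = ⌊$98,662 × 150%/10⌋ = $14,799; SL = ⌊$77,162/5⌋ = $15,432 → take SL $15,432. Book value $83,230.
Year 7: DB = ⌊$83,230 × 150%/10⌋ = $12,484; SL = ⌊$61,730/4⌋ = $15,432 → take SL $15,432. Book value $67,798.
Year 8: DB = ⌊$67,798 × 150%/10⌋ = $10,169; SL = ⌊$46,298/3⌋ = $15,432 → take SL $15,432. Book value $52,366.
Year 9: DB = ⌊$52,366 × 150%/10⌋ = $7,854; SL = ⌊$30,866/2⌋ = $15,433 → take SL $15,433. Book value $36,933.
Accumulated through year 9 = $222,355 − $36,933 = $185,422.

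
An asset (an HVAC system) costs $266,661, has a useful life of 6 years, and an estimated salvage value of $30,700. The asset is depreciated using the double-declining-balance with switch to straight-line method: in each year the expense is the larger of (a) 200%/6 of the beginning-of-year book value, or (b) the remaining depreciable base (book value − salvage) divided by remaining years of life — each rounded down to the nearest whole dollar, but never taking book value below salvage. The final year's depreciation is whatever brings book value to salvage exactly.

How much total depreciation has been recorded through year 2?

$148,145

Depreciable base = $266,661 − $30,700 = $235,961.
Year 1: DB = ⌊$266,661 × 200%/6⌋ = $88,887; SL = ⌊$235,961/6⌋ = $39,326 → take DB $88,887. Book value $177,774.
Year 2: DB = ⌊$177,774 × 200%/6⌋ = $59,258; SL = ⌊$147,074/5⌋ = $29,414 → take DB $59,258. Book value $118,516.
Accumulated through year 2 = $266,661 − $118,516 = $148,145.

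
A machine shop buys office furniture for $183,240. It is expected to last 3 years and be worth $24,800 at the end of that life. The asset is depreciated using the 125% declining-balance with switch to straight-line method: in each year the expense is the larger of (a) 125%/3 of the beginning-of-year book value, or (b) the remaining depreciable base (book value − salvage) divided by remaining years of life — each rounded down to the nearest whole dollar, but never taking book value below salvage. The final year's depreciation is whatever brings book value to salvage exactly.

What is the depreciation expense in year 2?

$44,537

Depreciable base = $183,240 − $24,800 = $158,440.
Year 1: DB = ⌊$183,240 × 125%/3⌋ = $76,350; SL = ⌊$158,440/3⌋ = $52,813 → take DB $76,350. Book value $106,890.
Year 2: DB = ⌊$106,890 × 125%/3⌋ = $44,537; SL = ⌊$82,090/2⌋ = $41,045 → take DB $44,537. Book value $62,353.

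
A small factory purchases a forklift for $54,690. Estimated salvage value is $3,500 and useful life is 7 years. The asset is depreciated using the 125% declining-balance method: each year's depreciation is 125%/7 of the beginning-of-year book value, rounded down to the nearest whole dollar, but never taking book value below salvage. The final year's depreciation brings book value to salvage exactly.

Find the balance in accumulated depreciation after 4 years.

Depreciable base = $54,690 − $3,500 = $51,190.
Year 1: ⌊$54,690 × 125%/7⌋ = $9,766. Book value $44,924.
Year 2: ⌊$44,924 × 125%/7⌋ = $8,022. Book value $36,902.
Year 3: ⌊$36,902 × 125%/7⌋ = $6,589. Book value $30,313.
Year 4: ⌊$30,313 × 125%/7⌋ = $5,413. Book value $24,900.
Accumulated through year 4 = $54,690 − $24,900 = $29,790.

$29,790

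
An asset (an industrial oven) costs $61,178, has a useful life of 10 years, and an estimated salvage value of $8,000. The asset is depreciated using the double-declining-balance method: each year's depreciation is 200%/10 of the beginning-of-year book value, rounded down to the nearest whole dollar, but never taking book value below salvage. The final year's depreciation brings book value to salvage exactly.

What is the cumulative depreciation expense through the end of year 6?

$45,139

Depreciable base = $61,178 − $8,000 = $53,178.
Year 1: ⌊$61,178 × 200%/10⌋ = $12,235. Book value $48,943.
Year 2: ⌊$48,943 × 200%/10⌋ = $9,788. Book value $39,155.
Year 3: ⌊$39,155 × 200%/10⌋ = $7,831. Book value $31,324.
Year 4: ⌊$31,324 × 200%/10⌋ = $6,264. Book value $25,060.
Year 5: ⌊$25,060 × 200%/10⌋ = $5,012. Book value $20,048.
Year 6: ⌊$20,048 × 200%/10⌋ = $4,009. Book value $16,039.
Accumulated through year 6 = $61,178 − $16,039 = $45,139.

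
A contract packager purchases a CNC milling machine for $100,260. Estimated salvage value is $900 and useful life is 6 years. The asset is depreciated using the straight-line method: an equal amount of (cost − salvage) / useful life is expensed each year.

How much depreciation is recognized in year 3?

Depreciable base = $100,260 − $900 = $99,360.
Annual expense = $99,360 / 6 = $16,560.

$16,560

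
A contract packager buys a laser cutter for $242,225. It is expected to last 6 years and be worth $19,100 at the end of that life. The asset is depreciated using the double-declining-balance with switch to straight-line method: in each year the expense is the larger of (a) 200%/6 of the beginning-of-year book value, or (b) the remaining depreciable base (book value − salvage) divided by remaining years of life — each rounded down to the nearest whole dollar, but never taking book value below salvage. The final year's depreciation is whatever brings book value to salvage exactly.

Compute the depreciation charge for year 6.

Depreciable base = $242,225 − $19,100 = $223,125.
Year 1: DB = ⌊$242,225 × 200%/6⌋ = $80,741; SL = ⌊$223,125/6⌋ = $37,187 → take DB $80,741. Book value $161,484.
Year 2: DB = ⌊$161,484 × 200%/6⌋ = $53,828; SL = ⌊$142,384/5⌋ = $28,476 → take DB $53,828. Book value $107,656.
Year 3: DB = ⌊$107,656 × 200%/6⌋ = $35,885; SL = ⌊$88,556/4⌋ = $22,139 → take DB $35,885. Book value $71,771.
Year 4: DB = ⌊$71,771 × 200%/6⌋ = $23,923; SL = ⌊$52,671/3⌋ = $17,557 → take DB $23,923. Book value $47,848.
Year 5: DB = ⌊$47,848 × 200%/6⌋ = $15,949; SL = ⌊$28,748/2⌋ = $14,374 → take DB $15,949. Book value $31,899.
Year 6 (final): $31,899 − $19,100 = $12,799. Book value $19,100.

$12,799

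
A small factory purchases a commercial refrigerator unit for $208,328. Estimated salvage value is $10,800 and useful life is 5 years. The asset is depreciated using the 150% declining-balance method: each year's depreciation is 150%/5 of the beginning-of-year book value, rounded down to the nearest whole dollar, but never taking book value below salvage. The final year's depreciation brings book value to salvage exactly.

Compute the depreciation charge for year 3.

$30,624

Depreciable base = $208,328 − $10,800 = $197,528.
Year 1: ⌊$208,328 × 150%/5⌋ = $62,498. Book value $145,830.
Year 2: ⌊$145,830 × 150%/5⌋ = $43,749. Book value $102,081.
Year 3: ⌊$102,081 × 150%/5⌋ = $30,624. Book value $71,457.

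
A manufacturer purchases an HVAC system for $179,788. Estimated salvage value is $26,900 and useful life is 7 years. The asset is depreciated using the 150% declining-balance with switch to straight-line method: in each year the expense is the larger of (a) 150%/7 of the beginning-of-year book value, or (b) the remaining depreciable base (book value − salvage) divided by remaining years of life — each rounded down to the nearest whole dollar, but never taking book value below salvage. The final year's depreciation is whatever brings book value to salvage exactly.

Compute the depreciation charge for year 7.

$13,469

Depreciable base = $179,788 − $26,900 = $152,888.
Year 1: DB = ⌊$179,788 × 150%/7⌋ = $38,526; SL = ⌊$152,888/7⌋ = $21,841 → take DB $38,526. Book value $141,262.
Year 2: DB = ⌊$141,262 × 150%/7⌋ = $30,270; SL = ⌊$114,362/6⌋ = $19,060 → take DB $30,270. Book value $110,992.
Year 3: DB = ⌊$110,992 × 150%/7⌋ = $23,784; SL = ⌊$84,092/5⌋ = $16,818 → take DB $23,784. Book value $87,208.
Year 4: DB = ⌊$87,208 × 150%/7⌋ = $18,687; SL = ⌊$60,308/4⌋ = $15,077 → take DB $18,687. Book value $68,521.
Year 5: DB = ⌊$68,521 × 150%/7⌋ = $14,683; SL = ⌊$41,621/3⌋ = $13,873 → take DB $14,683. Book value $53,838.
Year 6: DB = ⌊$53,838 × 150%/7⌋ = $11,536; SL = ⌊$26,938/2⌋ = $13,469 → take SL $13,469. Book value $40,369.
Year 7 (final): $40,369 − $26,900 = $13,469. Book value $26,900.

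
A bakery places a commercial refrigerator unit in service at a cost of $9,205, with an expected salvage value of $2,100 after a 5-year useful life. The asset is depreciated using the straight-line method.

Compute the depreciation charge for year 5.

Depreciable base = $9,205 − $2,100 = $7,105.
Annual expense = $7,105 / 5 = $1,421.

$1,421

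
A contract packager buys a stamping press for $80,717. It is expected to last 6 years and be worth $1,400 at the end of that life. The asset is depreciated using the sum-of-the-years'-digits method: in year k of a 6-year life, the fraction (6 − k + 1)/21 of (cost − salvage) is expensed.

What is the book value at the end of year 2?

$39,170

Depreciable base = $80,717 − $1,400 = $79,317.
Sum of the years' digits = 6+5+4+3+2+1 = 21.
Year 1: $79,317 × 6/21 = $22,662. Book value $58,055.
Year 2: $79,317 × 5/21 = $18,885. Book value $39,170.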